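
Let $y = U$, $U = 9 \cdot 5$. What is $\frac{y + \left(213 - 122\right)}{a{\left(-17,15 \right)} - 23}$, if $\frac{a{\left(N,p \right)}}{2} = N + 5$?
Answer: $- \frac{136}{47} \approx -2.8936$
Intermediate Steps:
$a{\left(N,p \right)} = 10 + 2 N$ ($a{\left(N,p \right)} = 2 \left(N + 5\right) = 2 \left(5 + N\right) = 10 + 2 N$)
$U = 45$
$y = 45$
$\frac{y + \left(213 - 122\right)}{a{\left(-17,15 \right)} - 23} = \frac{45 + \left(213 - 122\right)}{\left(10 + 2 \left(-17\right)\right) - 23} = \frac{45 + \left(213 - 122\right)}{\left(10 - 34\right) - 23} = \frac{45 + 91}{-24 - 23} = \frac{136}{-47} = 136 \left(- \frac{1}{47}\right) = - \frac{136}{47}$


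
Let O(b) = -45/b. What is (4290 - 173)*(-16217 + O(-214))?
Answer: -14287607981/214 ≈ -6.6765e+7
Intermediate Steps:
(4290 - 173)*(-16217 + O(-214)) = (4290 - 173)*(-16217 - 45/(-214)) = 4117*(-16217 - 45*(-1/214)) = 4117*(-16217 + 45/214) = 4117*(-3470393/214) = -14287607981/214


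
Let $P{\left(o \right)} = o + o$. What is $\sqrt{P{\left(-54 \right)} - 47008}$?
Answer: $2 i \sqrt{11779} \approx 217.06 i$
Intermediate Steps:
$P{\left(o \right)} = 2 o$
$\sqrt{P{\left(-54 \right)} - 47008} = \sqrt{2 \left(-54\right) - 47008} = \sqrt{-108 - 47008} = \sqrt{-47116} = 2 i \sqrt{11779}$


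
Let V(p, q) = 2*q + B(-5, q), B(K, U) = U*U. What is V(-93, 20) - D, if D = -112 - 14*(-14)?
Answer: 356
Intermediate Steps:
B(K, U) = U**2
V(p, q) = q**2 + 2*q (V(p, q) = 2*q + q**2 = q**2 + 2*q)
D = 84 (D = -112 + 196 = 84)
V(-93, 20) - D = 20*(2 + 20) - 1*84 = 20*22 - 84 = 440 - 84 = 356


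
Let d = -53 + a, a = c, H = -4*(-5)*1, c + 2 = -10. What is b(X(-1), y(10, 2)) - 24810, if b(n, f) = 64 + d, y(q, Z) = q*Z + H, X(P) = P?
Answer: -24811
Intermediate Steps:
c = -12 (c = -2 - 10 = -12)
H = 20 (H = 20*1 = 20)
a = -12
d = -65 (d = -53 - 12 = -65)
y(q, Z) = 20 + Z*q (y(q, Z) = q*Z + 20 = Z*q + 20 = 20 + Z*q)
b(n, f) = -1 (b(n, f) = 64 - 65 = -1)
b(X(-1), y(10, 2)) - 24810 = -1 - 24810 = -24811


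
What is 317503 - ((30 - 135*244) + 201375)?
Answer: 149038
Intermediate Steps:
317503 - ((30 - 135*244) + 201375) = 317503 - ((30 - 32940) + 201375) = 317503 - (-32910 + 201375) = 317503 - 1*168465 = 317503 - 168465 = 149038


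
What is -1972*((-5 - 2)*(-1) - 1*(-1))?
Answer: -15776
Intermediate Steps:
-1972*((-5 - 2)*(-1) - 1*(-1)) = -1972*(-7*(-1) + 1) = -1972*(7 + 1) = -1972*8 = -15776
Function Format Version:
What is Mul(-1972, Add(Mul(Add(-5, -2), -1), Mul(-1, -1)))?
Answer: -15776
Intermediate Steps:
Mul(-1972, Add(Mul(Add(-5, -2), -1), Mul(-1, -1))) = Mul(-1972, Add(Mul(-7, -1), 1)) = Mul(-1972, Add(7, 1)) = Mul(-1972, 8) = -15776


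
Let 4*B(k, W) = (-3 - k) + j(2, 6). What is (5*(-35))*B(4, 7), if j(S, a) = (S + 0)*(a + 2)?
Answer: -1575/4 ≈ -393.75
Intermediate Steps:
j(S, a) = S*(2 + a)
B(k, W) = 13/4 - k/4 (B(k, W) = ((-3 - k) + 2*(2 + 6))/4 = ((-3 - k) + 2*8)/4 = ((-3 - k) + 16)/4 = (13 - k)/4 = 13/4 - k/4)
(5*(-35))*B(4, 7) = (5*(-35))*(13/4 - 1/4*4) = -175*(13/4 - 1) = -175*9/4 = -1575/4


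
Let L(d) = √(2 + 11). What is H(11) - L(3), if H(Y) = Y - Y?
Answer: -√13 ≈ -3.6056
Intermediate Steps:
H(Y) = 0
L(d) = √13
H(11) - L(3) = 0 - √13 = -√13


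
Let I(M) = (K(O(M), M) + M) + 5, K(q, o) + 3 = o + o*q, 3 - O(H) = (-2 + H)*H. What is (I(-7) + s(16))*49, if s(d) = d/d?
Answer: 20041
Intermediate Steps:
s(d) = 1
O(H) = 3 - H*(-2 + H) (O(H) = 3 - (-2 + H)*H = 3 - H*(-2 + H))
K(q, o) = -3 + o + o*q (K(q, o) = -3 + (o + o*q) = -3 + o + o*q)
I(M) = 2 + 2*M + M*(3 - M² + 2*M) (I(M) = ((-3 + M + M*(3 - M² + 2*M)) + M) + 5 = (-3 + 2*M + M*(3 - M² + 2*M)) + 5 = 2 + 2*M + M*(3 - M² + 2*M))
(I(-7) + s(16))*49 = ((2 - 1*(-7)³ + 2*(-7)² + 5*(-7)) + 1)*49 = ((2 - 1*(-343) + 2*49 - 35) + 1)*49 = ((2 + 343 + 98 - 35) + 1)*49 = (408 + 1)*49 = 409*49 = 20041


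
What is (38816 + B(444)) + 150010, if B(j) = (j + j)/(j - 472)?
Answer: 1321560/7 ≈ 1.8879e+5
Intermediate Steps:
B(j) = 2*j/(-472 + j) (B(j) = (2*j)/(-472 + j) = 2*j/(-472 + j))
(38816 + B(444)) + 150010 = (38816 + 2*444/(-472 + 444)) + 150010 = (38816 + 2*444/(-28)) + 150010 = (38816 + 2*444*(-1/28)) + 150010 = (38816 - 222/7) + 150010 = 271490/7 + 150010 = 1321560/7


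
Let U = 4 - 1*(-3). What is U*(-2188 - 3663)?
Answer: -40957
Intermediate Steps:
U = 7 (U = 4 + 3 = 7)
U*(-2188 - 3663) = 7*(-2188 - 3663) = 7*(-5851) = -40957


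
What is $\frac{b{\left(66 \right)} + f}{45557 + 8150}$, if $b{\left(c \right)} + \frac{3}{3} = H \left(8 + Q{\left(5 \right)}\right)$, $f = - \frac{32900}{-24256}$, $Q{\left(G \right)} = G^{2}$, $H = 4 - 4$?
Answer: $\frac{2161}{325679248} \approx 6.6354 \cdot 10^{-6}$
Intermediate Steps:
$H = 0$ ($H = 4 - 4 = 0$)
$f = \frac{8225}{6064}$ ($f = \left(-32900\right) \left(- \frac{1}{24256}\right) = \frac{8225}{6064} \approx 1.3564$)
$b{\left(c \right)} = -1$ ($b{\left(c \right)} = -1 + 0 \left(8 + 5^{2}\right) = -1 + 0 \left(8 + 25\right) = -1 + 0 \cdot 33 = -1 + 0 = -1$)
$\frac{b{\left(66 \right)} + f}{45557 + 8150} = \frac{-1 + \frac{8225}{6064}}{45557 + 8150} = \frac{2161}{6064 \cdot 53707} = \frac{2161}{6064} \cdot \frac{1}{53707} = \frac{2161}{325679248}$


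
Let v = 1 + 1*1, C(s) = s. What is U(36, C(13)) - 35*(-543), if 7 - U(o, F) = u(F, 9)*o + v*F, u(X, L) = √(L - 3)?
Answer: 18986 - 36*√6 ≈ 18898.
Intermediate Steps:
v = 2 (v = 1 + 1 = 2)
u(X, L) = √(-3 + L)
U(o, F) = 7 - 2*F - o*√6 (U(o, F) = 7 - (√(-3 + 9)*o + 2*F) = 7 - (√6*o + 2*F) = 7 - (o*√6 + 2*F) = 7 - (2*F + o*√6) = 7 + (-2*F - o*√6) = 7 - 2*F - o*√6)
U(36, C(13)) - 35*(-543) = (7 - 2*13 - 1*36*√6) - 35*(-543) = (7 - 26 - 36*√6) - 1*(-19005) = (-19 - 36*√6) + 19005 = 18986 - 36*√6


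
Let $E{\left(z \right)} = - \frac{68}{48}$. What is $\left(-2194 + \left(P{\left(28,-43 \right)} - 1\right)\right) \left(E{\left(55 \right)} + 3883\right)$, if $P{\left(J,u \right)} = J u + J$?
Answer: $- \frac{157017809}{12} \approx -1.3085 \cdot 10^{7}$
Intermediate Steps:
$P{\left(J,u \right)} = J + J u$
$E{\left(z \right)} = - \frac{17}{12}$ ($E{\left(z \right)} = \left(-68\right) \frac{1}{48} = - \frac{17}{12}$)
$\left(-2194 + \left(P{\left(28,-43 \right)} - 1\right)\right) \left(E{\left(55 \right)} + 3883\right) = \left(-2194 + \left(28 \left(1 - 43\right) - 1\right)\right) \left(- \frac{17}{12} + 3883\right) = \left(-2194 + \left(28 \left(-42\right) - 1\right)\right) \frac{46579}{12} = \left(-2194 - 1177\right) \frac{46579}{12} = \left(-3371\right) \frac{46579}{12} = - \frac{157017809}{12}$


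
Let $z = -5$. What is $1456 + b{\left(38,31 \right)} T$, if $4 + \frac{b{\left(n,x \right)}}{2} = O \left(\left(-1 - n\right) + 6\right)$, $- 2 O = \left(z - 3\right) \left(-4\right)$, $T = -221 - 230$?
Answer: $-471192$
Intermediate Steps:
$T = -451$
$O = -16$ ($O = - \frac{\left(-5 - 3\right) \left(-4\right)}{2} = - \frac{\left(-8\right) \left(-4\right)}{2} = \left(- \frac{1}{2}\right) 32 = -16$)
$b{\left(n,x \right)} = -168 + 32 n$ ($b{\left(n,x \right)} = -8 + 2 \left(- 16 \left(\left(-1 - n\right) + 6\right)\right) = -8 + 2 \left(- 16 \left(5 - n\right)\right) = -8 + 2 \left(-80 + 16 n\right) = -8 + \left(-160 + 32 n\right) = -168 + 32 n$)
$1456 + b{\left(38,31 \right)} T = 1456 + \left(-168 + 32 \cdot 38\right) \left(-451\right) = 1456 + \left(-168 + 1216\right) \left(-451\right) = 1456 + 1048 \left(-451\right) = 1456 - 472648 = -471192$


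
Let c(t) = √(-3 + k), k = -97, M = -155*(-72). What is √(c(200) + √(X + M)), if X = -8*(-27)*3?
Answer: √(10*I + 12*√82) ≈ 10.435 + 0.47915*I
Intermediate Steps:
M = 11160
X = 648 (X = 216*3 = 648)
c(t) = 10*I (c(t) = √(-3 - 97) = √(-100) = 10*I)
√(c(200) + √(X + M)) = √(10*I + √(648 + 11160)) = √(10*I + √11808) = √(10*I + 12*√82)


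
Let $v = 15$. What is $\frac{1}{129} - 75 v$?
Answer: $- \frac{145124}{129} \approx -1125.0$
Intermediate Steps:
$\frac{1}{129} - 75 v = \frac{1}{129} - 1125 = - \frac{145124}{129}$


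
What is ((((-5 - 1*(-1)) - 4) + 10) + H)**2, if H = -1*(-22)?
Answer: 576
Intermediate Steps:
H = 22
((((-5 - 1*(-1)) - 4) + 10) + H)**2 = ((((-5 - 1*(-1)) - 4) + 10) + 22)**2 = ((((-5 + 1) - 4) + 10) + 22)**2 = (((-4 - 4) + 10) + 22)**2 = ((-8 + 10) + 22)**2 = (2 + 22)**2 = 24**2 = 576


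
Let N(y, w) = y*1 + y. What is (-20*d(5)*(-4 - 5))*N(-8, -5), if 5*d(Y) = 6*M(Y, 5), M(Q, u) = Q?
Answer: -17280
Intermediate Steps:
N(y, w) = 2*y (N(y, w) = y + y = 2*y)
d(Y) = 6*Y/5 (d(Y) = (6*Y)/5 = 6*Y/5)
(-20*d(5)*(-4 - 5))*N(-8, -5) = (-20*(6/5)*5*(-4 - 5))*(2*(-8)) = -120*(-9)*(-16) = -20*(-54)*(-16) = 1080*(-16) = -17280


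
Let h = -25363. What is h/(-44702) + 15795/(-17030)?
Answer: -1054370/2927981 ≈ -0.36010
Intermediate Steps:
h/(-44702) + 15795/(-17030) = -25363/(-44702) + 15795/(-17030) = -25363*(-1/44702) + 15795*(-1/17030) = 25363/44702 - 243/262 = -1054370/2927981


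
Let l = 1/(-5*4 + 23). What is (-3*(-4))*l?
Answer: 4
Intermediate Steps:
l = ⅓ (l = 1/(-20 + 23) = 1/3 = ⅓ ≈ 0.33333)
(-3*(-4))*l = -3*(-4)*(⅓) = 12*(⅓) = 4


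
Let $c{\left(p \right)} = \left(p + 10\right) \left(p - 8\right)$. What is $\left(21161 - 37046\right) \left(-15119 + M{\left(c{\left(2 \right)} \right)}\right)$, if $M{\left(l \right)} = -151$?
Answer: $242563950$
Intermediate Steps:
$c{\left(p \right)} = \left(-8 + p\right) \left(10 + p\right)$ ($c{\left(p \right)} = \left(10 + p\right) \left(-8 + p\right) = \left(-8 + p\right) \left(10 + p\right)$)
$\left(21161 - 37046\right) \left(-15119 + M{\left(c{\left(2 \right)} \right)}\right) = \left(21161 - 37046\right) \left(-15119 - 151\right) = \left(-15885\right) \left(-15270\right) = 242563950$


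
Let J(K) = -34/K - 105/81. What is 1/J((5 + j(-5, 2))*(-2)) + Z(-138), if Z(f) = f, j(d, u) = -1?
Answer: -43914/319 ≈ -137.66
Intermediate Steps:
J(K) = -35/27 - 34/K (J(K) = -34/K - 105*1/81 = -34/K - 35/27 = -35/27 - 34/K)
1/J((5 + j(-5, 2))*(-2)) + Z(-138) = 1/(-35/27 - 34*(-1/(2*(5 - 1)))) - 138 = 1/(-35/27 - 34/(4*(-2))) - 138 = 1/(-35/27 - 34/(-8)) - 138 = 1/(-35/27 - 34*(-⅛)) - 138 = 1/(-35/27 + 17/4) - 138 = 1/(319/108) - 138 = 108/319 - 138 = -43914/319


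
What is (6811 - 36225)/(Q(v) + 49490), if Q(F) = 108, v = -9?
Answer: -14707/24799 ≈ -0.59305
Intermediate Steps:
(6811 - 36225)/(Q(v) + 49490) = (6811 - 36225)/(108 + 49490) = -29414/49598 = -29414*1/49598 = -14707/24799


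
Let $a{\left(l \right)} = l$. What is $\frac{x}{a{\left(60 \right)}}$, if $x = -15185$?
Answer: $- \frac{3037}{12} \approx -253.08$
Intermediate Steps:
$\frac{x}{a{\left(60 \right)}} = - \frac{15185}{60} = \left(-15185\right) \frac{1}{60} = - \frac{3037}{12}$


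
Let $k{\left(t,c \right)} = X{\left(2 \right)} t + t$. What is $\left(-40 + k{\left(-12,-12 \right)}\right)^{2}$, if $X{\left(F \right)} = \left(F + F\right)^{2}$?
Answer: $59536$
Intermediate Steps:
$X{\left(F \right)} = 4 F^{2}$ ($X{\left(F \right)} = \left(2 F\right)^{2} = 4 F^{2}$)
$k{\left(t,c \right)} = 17 t$ ($k{\left(t,c \right)} = 4 \cdot 2^{2} t + t = 4 \cdot 4 t + t = 16 t + t = 17 t$)
$\left(-40 + k{\left(-12,-12 \right)}\right)^{2} = \left(-40 + 17 \left(-12\right)\right)^{2} = \left(-40 - 204\right)^{2} = \left(-244\right)^{2} = 59536$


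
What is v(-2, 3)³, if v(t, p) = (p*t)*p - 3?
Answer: -9261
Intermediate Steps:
v(t, p) = -3 + t*p² (v(t, p) = t*p² - 3 = -3 + t*p²)
v(-2, 3)³ = (-3 - 2*3²)³ = (-3 - 2*9)³ = (-3 - 18)³ = (-21)³ = -9261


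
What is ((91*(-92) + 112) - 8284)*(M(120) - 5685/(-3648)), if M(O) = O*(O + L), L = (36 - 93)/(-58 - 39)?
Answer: -882524198435/3686 ≈ -2.3943e+8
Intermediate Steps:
L = 57/97 (L = -57/(-97) = -57*(-1/97) = 57/97 ≈ 0.58763)
M(O) = O*(57/97 + O) (M(O) = O*(O + 57/97) = O*(57/97 + O))
((91*(-92) + 112) - 8284)*(M(120) - 5685/(-3648)) = ((91*(-92) + 112) - 8284)*((1/97)*120*(57 + 97*120) - 5685/(-3648)) = ((-8372 + 112) - 8284)*((1/97)*120*(57 + 11640) - 5685*(-1/3648)) = (-8260 - 8284)*((1/97)*120*11697 + 1895/1216) = -16544*(1403640/97 + 1895/1216) = -16544*1707010055/117952 = -882524198435/3686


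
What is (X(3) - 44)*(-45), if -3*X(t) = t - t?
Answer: 1980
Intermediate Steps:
X(t) = 0 (X(t) = -(t - t)/3 = -1/3*0 = 0)
(X(3) - 44)*(-45) = (0 - 44)*(-45) = -44*(-45) = 1980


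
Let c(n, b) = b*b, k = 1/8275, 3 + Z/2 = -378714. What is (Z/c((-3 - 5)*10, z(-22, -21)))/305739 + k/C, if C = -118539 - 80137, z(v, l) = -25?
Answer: -16603399179193/4188736149517500 ≈ -0.0039638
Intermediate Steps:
Z = -757434 (Z = -6 + 2*(-378714) = -6 - 757428 = -757434)
k = 1/8275 ≈ 0.00012085
c(n, b) = b²
C = -198676
(Z/c((-3 - 5)*10, z(-22, -21)))/305739 + k/C = -757434/((-25)²)/305739 + (1/8275)/(-198676) = -757434/625*(1/305739) + (1/8275)*(-1/198676) = -757434*1/625*(1/305739) - 1/1644043900 = -757434/625*1/305739 - 1/1644043900 = -252478/63695625 - 1/1644043900 = -16603399179193/4188736149517500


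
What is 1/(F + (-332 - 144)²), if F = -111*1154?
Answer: 1/98482 ≈ 1.0154e-5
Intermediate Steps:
F = -128094
1/(F + (-332 - 144)²) = 1/(-128094 + (-332 - 144)²) = 1/(-128094 + (-476)²) = 1/(-128094 + 226576) = 1/98482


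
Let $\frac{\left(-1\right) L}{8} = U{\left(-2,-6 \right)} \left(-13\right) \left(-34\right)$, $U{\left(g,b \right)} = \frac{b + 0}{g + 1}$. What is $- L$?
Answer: $21216$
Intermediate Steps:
$U{\left(g,b \right)} = \frac{b}{1 + g}$
$L = -21216$ ($L = - 8 - \frac{6}{1 - 2} \left(-13\right) \left(-34\right) = - 8 - \frac{6}{-1} \left(-13\right) \left(-34\right) = - 8 \left(-6\right) \left(-1\right) \left(-13\right) \left(-34\right) = - 8 \cdot 6 \left(-13\right) \left(-34\right) = - 8 \left(\left(-78\right) \left(-34\right)\right) = \left(-8\right) 2652 = -21216$)
$- L = \left(-1\right) \left(-21216\right) = 21216$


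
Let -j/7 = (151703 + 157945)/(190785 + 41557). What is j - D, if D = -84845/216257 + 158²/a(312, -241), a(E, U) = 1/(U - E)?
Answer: 346822229609306243/25122791947 ≈ 1.3805e+7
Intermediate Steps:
j = -1083768/116171 (j = -7*(151703 + 157945)/(190785 + 41557) = -2167536/232342 = -7*154824/116171 = -1083768/116171 ≈ -9.3291)
D = -2985447865489/216257 (D = -84845/216257 + 158²/((-1/(312 - 1*(-241)))) = -84845*1/216257 + 24964/((-1/(312 + 241))) = -84845/216257 + 24964/((-1/553)) = -84845/216257 + 24964/((-1*1/553)) = -84845/216257 + 24964/(-1/553) = -84845/216257 + 24964*(-553) = -84845/216257 - 13805092 = -2985447865489/216257 ≈ -1.3805e+7)
j - D = -1083768/116171 - 1*(-2985447865489/216257) = -1083768/116171 + 2985447865489/216257 = 346822229609306243/25122791947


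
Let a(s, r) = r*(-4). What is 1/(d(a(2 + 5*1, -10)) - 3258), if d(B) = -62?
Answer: -1/3320 ≈ -0.00030120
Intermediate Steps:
a(s, r) = -4*r
1/(d(a(2 + 5*1, -10)) - 3258) = 1/(-62 - 3258) = 1/(-3320) = -1/3320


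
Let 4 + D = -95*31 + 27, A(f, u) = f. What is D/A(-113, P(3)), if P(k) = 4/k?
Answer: 2922/113 ≈ 25.858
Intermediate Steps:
D = -2922 (D = -4 + (-95*31 + 27) = -4 + (-2945 + 27) = -4 - 2918 = -2922)
D/A(-113, P(3)) = -2922/(-113) = -2922*(-1/113) = 2922/113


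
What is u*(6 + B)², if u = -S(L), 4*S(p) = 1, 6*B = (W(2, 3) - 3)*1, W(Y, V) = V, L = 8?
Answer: -9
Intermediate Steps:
B = 0 (B = ((3 - 3)*1)/6 = (0*1)/6 = (⅙)*0 = 0)
S(p) = ¼ (S(p) = (¼)*1 = ¼)
u = -¼ (u = -1*¼ = -¼ ≈ -0.25000)
u*(6 + B)² = -(6 + 0)²/4 = -¼*6² = -¼*36 = -9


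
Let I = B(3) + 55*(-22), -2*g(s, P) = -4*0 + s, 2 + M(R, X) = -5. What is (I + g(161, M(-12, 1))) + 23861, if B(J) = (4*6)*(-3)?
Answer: 44997/2 ≈ 22499.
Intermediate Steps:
B(J) = -72 (B(J) = 24*(-3) = -72)
M(R, X) = -7 (M(R, X) = -2 - 5 = -7)
g(s, P) = -s/2 (g(s, P) = -(-4*0 + s)/2 = -(0 + s)/2 = -s/2)
I = -1282 (I = -72 + 55*(-22) = -72 - 1210 = -1282)
(I + g(161, M(-12, 1))) + 23861 = (-1282 - ½*161) + 23861 = (-1282 - 161/2) + 23861 = -2725/2 + 23861 = 44997/2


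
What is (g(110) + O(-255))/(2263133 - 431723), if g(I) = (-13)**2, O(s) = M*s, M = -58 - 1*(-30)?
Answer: 7309/1831410 ≈ 0.0039909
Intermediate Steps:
M = -28 (M = -58 + 30 = -28)
O(s) = -28*s
g(I) = 169
(g(110) + O(-255))/(2263133 - 431723) = (169 - 28*(-255))/(2263133 - 431723) = (169 + 7140)/1831410 = 7309*(1/1831410) = 7309/1831410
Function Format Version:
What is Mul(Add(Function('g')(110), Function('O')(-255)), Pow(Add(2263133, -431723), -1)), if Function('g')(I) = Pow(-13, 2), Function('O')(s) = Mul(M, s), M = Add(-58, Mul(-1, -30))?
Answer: Rational(7309, 1831410) ≈ 0.0039909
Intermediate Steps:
M = -28 (M = Add(-58, 30) = -28)
Function('O')(s) = Mul(-28, s)
Function('g')(I) = 169
Mul(Add(Function('g')(110), Function('O')(-255)), Pow(Add(2263133, -431723), -1)) = Mul(Add(169, Mul(-28, -255)), Pow(Add(2263133, -431723), -1)) = Mul(Add(169, 7140), Pow(1831410, -1)) = Mul(7309, Rational(1, 1831410)) = Rational(7309, 1831410)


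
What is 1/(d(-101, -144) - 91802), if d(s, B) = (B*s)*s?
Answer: -1/1560746 ≈ -6.4072e-7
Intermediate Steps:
d(s, B) = B*s²
1/(d(-101, -144) - 91802) = 1/(-144*(-101)² - 91802) = 1/(-144*10201 - 91802) = 1/(-1468944 - 91802) = 1/(-1560746) = -1/1560746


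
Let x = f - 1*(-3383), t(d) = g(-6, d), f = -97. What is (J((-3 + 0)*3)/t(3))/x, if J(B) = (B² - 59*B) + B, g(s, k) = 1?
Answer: 603/3286 ≈ 0.18351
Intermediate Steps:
t(d) = 1
J(B) = B² - 58*B
x = 3286 (x = -97 - 1*(-3383) = -97 + 3383 = 3286)
(J((-3 + 0)*3)/t(3))/x = ((((-3 + 0)*3)*(-58 + (-3 + 0)*3))/1)/3286 = (((-3*3)*(-58 - 3*3))*1)*(1/3286) = (-9*(-58 - 9)*1)*(1/3286) = (-9*(-67)*1)*(1/3286) = (603*1)*(1/3286) = 603*(1/3286) = 603/3286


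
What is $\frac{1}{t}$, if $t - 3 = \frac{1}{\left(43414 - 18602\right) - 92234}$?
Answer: $\frac{67422}{202265} \approx 0.33333$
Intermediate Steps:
$t = \frac{202265}{67422}$ ($t = 3 + \frac{1}{\left(43414 - 18602\right) - 92234} = 3 + \frac{1}{24812 - 92234} = 3 + \frac{1}{-67422} = 3 - \frac{1}{67422} = \frac{202265}{67422} \approx 3.0$)
$\frac{1}{t} = \frac{1}{\frac{202265}{67422}} = \frac{67422}{202265}$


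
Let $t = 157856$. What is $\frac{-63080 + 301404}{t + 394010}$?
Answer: $\frac{119162}{275933} \approx 0.43185$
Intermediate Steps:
$\frac{-63080 + 301404}{t + 394010} = \frac{-63080 + 301404}{157856 + 394010} = \frac{238324}{551866} = 238324 \cdot \frac{1}{551866} = \frac{119162}{275933}$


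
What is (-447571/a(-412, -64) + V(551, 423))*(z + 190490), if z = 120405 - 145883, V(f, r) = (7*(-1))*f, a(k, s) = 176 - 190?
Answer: 32472133938/7 ≈ 4.6389e+9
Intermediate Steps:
a(k, s) = -14
V(f, r) = -7*f
z = -25478
(-447571/a(-412, -64) + V(551, 423))*(z + 190490) = (-447571/(-14) - 7*551)*(-25478 + 190490) = (-447571*(-1/14) - 3857)*165012 = (447571/14 - 3857)*165012 = (393573/14)*165012 = 32472133938/7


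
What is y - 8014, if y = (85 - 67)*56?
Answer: -7006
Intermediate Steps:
y = 1008 (y = 18*56 = 1008)
y - 8014 = 1008 - 8014 = -7006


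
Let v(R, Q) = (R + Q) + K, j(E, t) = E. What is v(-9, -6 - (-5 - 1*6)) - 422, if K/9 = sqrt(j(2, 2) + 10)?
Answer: -426 + 18*sqrt(3) ≈ -394.82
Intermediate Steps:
K = 18*sqrt(3) (K = 9*sqrt(2 + 10) = 9*sqrt(12) = 9*(2*sqrt(3)) = 18*sqrt(3) ≈ 31.177)
v(R, Q) = Q + R + 18*sqrt(3) (v(R, Q) = (R + Q) + 18*sqrt(3) = (Q + R) + 18*sqrt(3) = Q + R + 18*sqrt(3))
v(-9, -6 - (-5 - 1*6)) - 422 = ((-6 - (-5 - 1*6)) - 9 + 18*sqrt(3)) - 422 = ((-6 - (-5 - 6)) - 9 + 18*sqrt(3)) - 422 = ((-6 - 1*(-11)) - 9 + 18*sqrt(3)) - 422 = ((-6 + 11) - 9 + 18*sqrt(3)) - 422 = (5 - 9 + 18*sqrt(3)) - 422 = (-4 + 18*sqrt(3)) - 422 = -426 + 18*sqrt(3)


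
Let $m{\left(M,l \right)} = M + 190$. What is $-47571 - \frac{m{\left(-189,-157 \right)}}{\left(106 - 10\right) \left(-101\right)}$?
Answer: $- \frac{461248415}{9696} \approx -47571.0$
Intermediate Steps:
$m{\left(M,l \right)} = 190 + M$
$-47571 - \frac{m{\left(-189,-157 \right)}}{\left(106 - 10\right) \left(-101\right)} = -47571 - \frac{190 - 189}{\left(106 - 10\right) \left(-101\right)} = -47571 - 1 \frac{1}{96 \left(-101\right)} = -47571 - 1 \frac{1}{-9696} = -47571 - 1 \left(- \frac{1}{9696}\right) = -47571 - - \frac{1}{9696} = -47571 + \frac{1}{9696} = - \frac{461248415}{9696}$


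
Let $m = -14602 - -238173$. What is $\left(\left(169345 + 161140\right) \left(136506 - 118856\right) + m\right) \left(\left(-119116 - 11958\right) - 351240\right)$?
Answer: $-2813474452841794$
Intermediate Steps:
$m = 223571$ ($m = -14602 + 238173 = 223571$)
$\left(\left(169345 + 161140\right) \left(136506 - 118856\right) + m\right) \left(\left(-119116 - 11958\right) - 351240\right) = \left(\left(169345 + 161140\right) \left(136506 - 118856\right) + 223571\right) \left(\left(-119116 - 11958\right) - 351240\right) = \left(330485 \cdot 17650 + 223571\right) \left(-131074 - 351240\right) = \left(5833060250 + 223571\right) \left(-482314\right) = 5833283821 \left(-482314\right) = -2813474452841794$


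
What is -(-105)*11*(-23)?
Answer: -26565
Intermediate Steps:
-(-105)*11*(-23) = -35*(-33)*(-23) = 1155*(-23) = -26565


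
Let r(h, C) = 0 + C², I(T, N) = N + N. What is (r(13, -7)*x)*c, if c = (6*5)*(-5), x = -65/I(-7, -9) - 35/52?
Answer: -1684375/78 ≈ -21595.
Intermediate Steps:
I(T, N) = 2*N
x = 1375/468 (x = -65/(2*(-9)) - 35/52 = -65/(-18) - 35*1/52 = -65*(-1/18) - 35/52 = 65/18 - 35/52 = 1375/468 ≈ 2.9380)
c = -150 (c = 30*(-5) = -150)
r(h, C) = C²
(r(13, -7)*x)*c = ((-7)²*(1375/468))*(-150) = (49*(1375/468))*(-150) = (67375/468)*(-150) = -1684375/78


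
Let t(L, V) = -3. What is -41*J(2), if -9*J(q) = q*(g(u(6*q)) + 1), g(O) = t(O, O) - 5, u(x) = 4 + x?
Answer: -574/9 ≈ -63.778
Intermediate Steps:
g(O) = -8 (g(O) = -3 - 5 = -8)
J(q) = 7*q/9 (J(q) = -q*(-8 + 1)/9 = -q*(-7)/9 = -(-7)*q/9 = 7*q/9)
-41*J(2) = -287*2/9 = -41*14/9 = -574/9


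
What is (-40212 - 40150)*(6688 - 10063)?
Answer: 271221750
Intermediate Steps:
(-40212 - 40150)*(6688 - 10063) = -80362*(-3375) = 271221750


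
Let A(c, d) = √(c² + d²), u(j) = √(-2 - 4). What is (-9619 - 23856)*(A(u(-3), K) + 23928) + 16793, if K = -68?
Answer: -800973007 - 33475*√4618 ≈ -8.0325e+8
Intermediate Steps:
u(j) = I*√6 (u(j) = √(-6) = I*√6)
(-9619 - 23856)*(A(u(-3), K) + 23928) + 16793 = (-9619 - 23856)*(√((I*√6)² + (-68)²) + 23928) + 16793 = -33475*(√(-6 + 4624) + 23928) + 16793 = -33475*(√4618 + 23928) + 16793 = -33475*(23928 + √4618) + 16793 = (-800989800 - 33475*√4618) + 16793 = -800973007 - 33475*√4618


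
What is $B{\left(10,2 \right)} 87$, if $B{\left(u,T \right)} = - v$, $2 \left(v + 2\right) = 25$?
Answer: $- \frac{1827}{2} \approx -913.5$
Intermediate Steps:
$v = \frac{21}{2}$ ($v = -2 + \frac{1}{2} \cdot 25 = -2 + \frac{25}{2} = \frac{21}{2} \approx 10.5$)
$B{\left(u,T \right)} = - \frac{21}{2}$ ($B{\left(u,T \right)} = \left(-1\right) \frac{21}{2} = - \frac{21}{2}$)
$B{\left(10,2 \right)} 87 = \left(- \frac{21}{2}\right) 87 = - \frac{1827}{2}$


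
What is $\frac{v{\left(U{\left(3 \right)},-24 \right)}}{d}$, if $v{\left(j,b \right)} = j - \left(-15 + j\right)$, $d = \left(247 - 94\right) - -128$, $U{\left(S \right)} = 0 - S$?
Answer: $\frac{15}{281} \approx 0.053381$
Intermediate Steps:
$U{\left(S \right)} = - S$
$d = 281$ ($d = 153 + 128 = 281$)
$v{\left(j,b \right)} = 15$ ($v{\left(j,b \right)} = j + \left(\left(5 - j\right) + 10\right) = j - \left(-15 + j\right) = 15$)
$\frac{v{\left(U{\left(3 \right)},-24 \right)}}{d} = \frac{15}{281}$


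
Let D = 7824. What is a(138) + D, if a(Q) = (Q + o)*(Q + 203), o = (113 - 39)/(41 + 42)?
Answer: 4580440/83 ≈ 55186.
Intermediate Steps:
o = 74/83 ≈ 0.89157
a(Q) = (203 + Q)*(74/83 + Q) (a(Q) = (Q + 74/83)*(Q + 203) = (74/83 + Q)*(203 + Q) = (203 + Q)*(74/83 + Q))
a(138) + D = (15022/83 + 138² + (16923/83)*138) + 7824 = (15022/83 + 19044 + 2335374/83) + 7824 = 3931048/83 + 7824 = 4580440/83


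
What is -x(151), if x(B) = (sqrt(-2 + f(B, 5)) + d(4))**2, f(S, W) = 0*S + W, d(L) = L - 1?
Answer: -(3 + sqrt(3))**2 ≈ -22.392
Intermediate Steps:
d(L) = -1 + L
f(S, W) = W (f(S, W) = 0 + W = W)
x(B) = (3 + sqrt(3))**2 (x(B) = (sqrt(-2 + 5) + (-1 + 4))**2 = (sqrt(3) + 3)**2 = (3 + sqrt(3))**2)
-x(151) = -(3 + sqrt(3))**2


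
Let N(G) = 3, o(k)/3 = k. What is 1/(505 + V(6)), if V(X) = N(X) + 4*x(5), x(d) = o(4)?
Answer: 1/556 ≈ 0.0017986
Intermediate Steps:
o(k) = 3*k
x(d) = 12 (x(d) = 3*4 = 12)
V(X) = 51 (V(X) = 3 + 4*12 = 3 + 48 = 51)
1/(505 + V(6)) = 1/(505 + 51) = 1/556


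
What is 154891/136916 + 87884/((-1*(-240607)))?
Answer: 49300584581/32942948012 ≈ 1.4965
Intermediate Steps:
154891/136916 + 87884/((-1*(-240607))) = 154891*(1/136916) + 87884/240607 = 154891/136916 + 87884*(1/240607) = 154891/136916 + 87884/240607 = 49300584581/32942948012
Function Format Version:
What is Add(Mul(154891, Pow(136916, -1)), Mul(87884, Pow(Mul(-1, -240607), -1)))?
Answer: Rational(49300584581, 32942948012) ≈ 1.4965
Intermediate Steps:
Add(Mul(154891, Pow(136916, -1)), Mul(87884, Pow(Mul(-1, -240607), -1))) = Add(Mul(154891, Rational(1, 136916)), Mul(87884, Pow(240607, -1))) = Add(Rational(154891, 136916), Mul(87884, Rational(1, 240607))) = Add(Rational(154891, 136916), Rational(87884, 240607)) = Rational(49300584581, 32942948012)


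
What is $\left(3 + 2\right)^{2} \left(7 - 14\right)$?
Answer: $-175$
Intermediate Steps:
$\left(3 + 2\right)^{2} \left(7 - 14\right) = 5^{2} \left(-7\right) = 25 \left(-7\right) = -175$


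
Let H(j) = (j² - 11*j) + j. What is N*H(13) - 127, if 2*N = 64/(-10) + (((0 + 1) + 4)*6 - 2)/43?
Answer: -51407/215 ≈ -239.10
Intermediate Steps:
H(j) = j² - 10*j
N = -618/215 (N = (64/(-10) + (((0 + 1) + 4)*6 - 2)/43)/2 = (64*(-⅒) + ((1 + 4)*6 - 2)*(1/43))/2 = (-32/5 + (5*6 - 2)*(1/43))/2 = (-32/5 + (30 - 2)*(1/43))/2 = (-32/5 + 28*(1/43))/2 = (-32/5 + 28/43)/2 = (½)*(-1236/215) = -618/215 ≈ -2.8744)
N*H(13) - 127 = -8034*(-10 + 13)/215 - 127 = -8034*3/215 - 127 = -618/215*39 - 127 = -24102/215 - 127 = -51407/215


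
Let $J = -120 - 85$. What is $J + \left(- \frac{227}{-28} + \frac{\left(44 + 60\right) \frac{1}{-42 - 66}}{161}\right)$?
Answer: $- \frac{3423677}{17388} \approx -196.9$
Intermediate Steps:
$J = -205$
$J + \left(- \frac{227}{-28} + \frac{\left(44 + 60\right) \frac{1}{-42 - 66}}{161}\right) = -205 + \left(- \frac{227}{-28} + \frac{\left(44 + 60\right) \frac{1}{-42 - 66}}{161}\right) = -205 + \left(\left(-227\right) \left(- \frac{1}{28}\right) + \frac{104}{-108} \cdot \frac{1}{161}\right) = -205 + \left(\frac{227}{28} + 104 \left(- \frac{1}{108}\right) \frac{1}{161}\right) = -205 + \left(\frac{227}{28} - \frac{26}{4347}\right) = -205 + \frac{140863}{17388} = - \frac{3423677}{17388}$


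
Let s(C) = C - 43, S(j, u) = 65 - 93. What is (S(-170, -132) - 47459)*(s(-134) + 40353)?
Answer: -1907837712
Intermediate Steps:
S(j, u) = -28
s(C) = -43 + C
(S(-170, -132) - 47459)*(s(-134) + 40353) = (-28 - 47459)*((-43 - 134) + 40353) = -47487*(-177 + 40353) = -47487*40176 = -1907837712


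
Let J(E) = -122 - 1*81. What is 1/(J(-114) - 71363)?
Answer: -1/71566 ≈ -1.3973e-5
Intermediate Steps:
J(E) = -203 (J(E) = -122 - 81 = -203)
1/(J(-114) - 71363) = 1/(-203 - 71363) = 1/(-71566) = -1/71566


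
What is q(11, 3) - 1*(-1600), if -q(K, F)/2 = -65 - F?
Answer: 1736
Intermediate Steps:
q(K, F) = 130 + 2*F (q(K, F) = -2*(-65 - F) = 130 + 2*F)
q(11, 3) - 1*(-1600) = (130 + 2*3) - 1*(-1600) = (130 + 6) + 1600 = 136 + 1600 = 1736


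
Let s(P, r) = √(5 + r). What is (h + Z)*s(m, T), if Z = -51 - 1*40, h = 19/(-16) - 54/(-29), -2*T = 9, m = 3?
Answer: -41911*√2/928 ≈ -63.870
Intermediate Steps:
T = -9/2 (T = -½*9 = -9/2 ≈ -4.5000)
h = 313/464 (h = 19*(-1/16) - 54*(-1/29) = -19/16 + 54/29 = 313/464 ≈ 0.67457)
Z = -91 (Z = -51 - 40 = -91)
(h + Z)*s(m, T) = (313/464 - 91)*√(5 - 9/2) = -41911*√2/928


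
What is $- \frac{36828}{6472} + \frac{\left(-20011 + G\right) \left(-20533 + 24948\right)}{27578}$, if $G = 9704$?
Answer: $- \frac{18470413984}{11155301} \approx -1655.8$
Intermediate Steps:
$- \frac{36828}{6472} + \frac{\left(-20011 + G\right) \left(-20533 + 24948\right)}{27578} = - \frac{36828}{6472} + \frac{\left(-20011 + 9704\right) \left(-20533 + 24948\right)}{27578} = \left(-36828\right) \frac{1}{6472} + \left(-10307\right) 4415 \cdot \frac{1}{27578} = - \frac{9207}{1618} - \frac{45505405}{27578} = - \frac{18470413984}{11155301}$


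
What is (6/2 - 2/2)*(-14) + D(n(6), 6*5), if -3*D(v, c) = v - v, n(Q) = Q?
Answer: -28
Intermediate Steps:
D(v, c) = 0 (D(v, c) = -(v - v)/3 = -⅓*0 = 0)
(6/2 - 2/2)*(-14) + D(n(6), 6*5) = (6/2 - 2/2)*(-14) + 0 = (6*(½) - 2*½)*(-14) + 0 = (3 - 1)*(-14) + 0 = 2*(-14) + 0 = -28 + 0 = -28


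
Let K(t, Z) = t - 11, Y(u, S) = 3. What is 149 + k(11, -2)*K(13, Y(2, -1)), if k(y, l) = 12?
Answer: 173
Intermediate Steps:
K(t, Z) = -11 + t
149 + k(11, -2)*K(13, Y(2, -1)) = 149 + 12*(-11 + 13) = 149 + 12*2 = 149 + 24 = 173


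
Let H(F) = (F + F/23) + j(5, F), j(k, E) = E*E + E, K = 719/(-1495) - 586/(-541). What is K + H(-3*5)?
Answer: 157674641/808795 ≈ 194.95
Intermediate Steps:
K = 487091/808795 (K = 719*(-1/1495) - 586*(-1/541) = -719/1495 + 586/541 = 487091/808795 ≈ 0.60224)
j(k, E) = E + E**2 (j(k, E) = E**2 + E = E + E**2)
H(F) = 24*F/23 + F*(1 + F) (H(F) = (F + F/23) + F*(1 + F) = 24*F/23 + F*(1 + F))
K + H(-3*5) = 487091/808795 + (-3*5)*(47 + 23*(-3*5))/23 = 487091/808795 + (1/23)*(-15)*(47 + 23*(-15)) = 487091/808795 + (1/23)*(-15)*(47 - 345) = 487091/808795 + (1/23)*(-15)*(-298) = 487091/808795 + 4470/23 = 157674641/808795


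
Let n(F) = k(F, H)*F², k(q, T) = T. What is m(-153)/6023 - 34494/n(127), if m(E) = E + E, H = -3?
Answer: 64316980/97144967 ≈ 0.66207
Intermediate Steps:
m(E) = 2*E
n(F) = -3*F²
m(-153)/6023 - 34494/n(127) = (2*(-153))/6023 - 34494/((-3*127²)) = -306*1/6023 - 34494/((-3*16129)) = -306/6023 - 34494/(-48387) = -306/6023 - 34494*(-1/48387) = -306/6023 + 11498/16129 = 64316980/97144967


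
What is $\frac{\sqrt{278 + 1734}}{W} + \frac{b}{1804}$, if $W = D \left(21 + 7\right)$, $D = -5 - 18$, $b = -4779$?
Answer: $- \frac{4779}{1804} - \frac{\sqrt{503}}{322} \approx -2.7188$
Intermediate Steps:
$D = -23$ ($D = -5 - 18 = -23$)
$W = -644$ ($W = - 23 \left(21 + 7\right) = \left(-23\right) 28 = -644$)
$\frac{\sqrt{278 + 1734}}{W} + \frac{b}{1804} = \frac{\sqrt{278 + 1734}}{-644} - \frac{4779}{1804} = \sqrt{2012} \left(- \frac{1}{644}\right) - \frac{4779}{1804} = 2 \sqrt{503} \left(- \frac{1}{644}\right) - \frac{4779}{1804} = - \frac{\sqrt{503}}{322} - \frac{4779}{1804} = - \frac{4779}{1804} - \frac{\sqrt{503}}{322}$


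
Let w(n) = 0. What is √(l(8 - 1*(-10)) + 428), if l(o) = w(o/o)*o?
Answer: 2*√107 ≈ 20.688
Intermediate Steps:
l(o) = 0 (l(o) = 0*o = 0)
√(l(8 - 1*(-10)) + 428) = √(0 + 428) = √428 = 2*√107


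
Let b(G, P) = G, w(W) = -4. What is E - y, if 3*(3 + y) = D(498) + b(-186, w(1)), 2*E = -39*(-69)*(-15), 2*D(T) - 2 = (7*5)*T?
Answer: -138137/6 ≈ -23023.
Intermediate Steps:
D(T) = 1 + 35*T/2 (D(T) = 1 + ((7*5)*T)/2 = 1 + (35*T)/2 = 1 + 35*T/2)
E = -40365/2 (E = (-39*(-69)*(-15))/2 = (2691*(-15))/2 = (½)*(-40365) = -40365/2 ≈ -20183.)
y = 8521/3 (y = -3 + ((1 + (35/2)*498) - 186)/3 = -3 + ((1 + 8715) - 186)/3 = -3 + (8716 - 186)/3 = -3 + (⅓)*8530 = -3 + 8530/3 = 8521/3 ≈ 2840.3)
E - y = -40365/2 - 1*8521/3 = -40365/2 - 8521/3 = -138137/6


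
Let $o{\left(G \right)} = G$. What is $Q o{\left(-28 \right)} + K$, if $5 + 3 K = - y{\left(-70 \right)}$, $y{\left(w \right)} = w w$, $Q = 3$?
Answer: $-1719$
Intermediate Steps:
$y{\left(w \right)} = w^{2}$
$K = -1635$ ($K = - \frac{5}{3} + \frac{\left(-1\right) \left(-70\right)^{2}}{3} = - \frac{5}{3} + \frac{\left(-1\right) 4900}{3} = - \frac{5}{3} + \frac{1}{3} \left(-4900\right) = - \frac{5}{3} - \frac{4900}{3} = -1635$)
$Q o{\left(-28 \right)} + K = 3 \left(-28\right) - 1635 = -84 - 1635 = -1719$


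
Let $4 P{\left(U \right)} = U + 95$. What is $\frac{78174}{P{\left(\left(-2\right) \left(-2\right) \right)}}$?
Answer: $\frac{34744}{11} \approx 3158.5$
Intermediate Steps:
$P{\left(U \right)} = \frac{95}{4} + \frac{U}{4}$ ($P{\left(U \right)} = \frac{U + 95}{4} = \frac{95 + U}{4} = \frac{95}{4} + \frac{U}{4}$)
$\frac{78174}{P{\left(\left(-2\right) \left(-2\right) \right)}} = \frac{78174}{\frac{95}{4} + \frac{\left(-2\right) \left(-2\right)}{4}} = \frac{78174}{\frac{95}{4} + \frac{1}{4} \cdot 4} = \frac{78174}{\frac{95}{4} + 1} = \frac{78174}{\frac{99}{4}} = 78174 \cdot \frac{4}{99} = \frac{34744}{11}$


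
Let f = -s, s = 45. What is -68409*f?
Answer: 3078405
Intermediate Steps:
f = -45 (f = -1*45 = -45)
-68409*f = -68409*(-45) = 3078405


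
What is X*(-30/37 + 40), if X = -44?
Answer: -63800/37 ≈ -1724.3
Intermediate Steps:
X*(-30/37 + 40) = -44*(-30/37 + 40) = -44*1450/37 = -63800/37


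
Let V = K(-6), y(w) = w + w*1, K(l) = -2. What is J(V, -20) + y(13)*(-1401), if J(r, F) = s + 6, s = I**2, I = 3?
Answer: -36411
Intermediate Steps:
y(w) = 2*w (y(w) = w + w = 2*w)
V = -2
s = 9 (s = 3**2 = 9)
J(r, F) = 15 (J(r, F) = 9 + 6 = 15)
J(V, -20) + y(13)*(-1401) = 15 + (2*13)*(-1401) = 15 + 26*(-1401) = 15 - 36426 = -36411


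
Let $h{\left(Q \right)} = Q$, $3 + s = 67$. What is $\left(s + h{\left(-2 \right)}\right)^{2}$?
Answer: $3844$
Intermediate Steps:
$s = 64$ ($s = -3 + 67 = 64$)
$\left(s + h{\left(-2 \right)}\right)^{2} = \left(64 - 2\right)^{2} = 62^{2} = 3844$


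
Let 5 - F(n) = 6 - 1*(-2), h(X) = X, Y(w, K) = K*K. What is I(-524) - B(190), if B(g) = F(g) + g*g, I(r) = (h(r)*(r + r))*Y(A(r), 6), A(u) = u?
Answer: 19733375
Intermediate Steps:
Y(w, K) = K²
F(n) = -3 (F(n) = 5 - (6 - 1*(-2)) = 5 - (6 + 2) = 5 - 1*8 = 5 - 8 = -3)
I(r) = 72*r² (I(r) = (r*(r + r))*6² = (r*(2*r))*36 = (2*r²)*36 = 72*r²)
B(g) = -3 + g² (B(g) = -3 + g*g = -3 + g²)
I(-524) - B(190) = 72*(-524)² - (-3 + 190²) = 72*274576 - (-3 + 36100) = 19769472 - 1*36097 = 19769472 - 36097 = 19733375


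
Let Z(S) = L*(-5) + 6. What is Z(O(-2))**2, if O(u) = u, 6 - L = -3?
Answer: 1521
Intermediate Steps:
L = 9 (L = 6 - 1*(-3) = 6 + 3 = 9)
Z(S) = -39 (Z(S) = 9*(-5) + 6 = -45 + 6 = -39)
Z(O(-2))**2 = (-39)**2 = 1521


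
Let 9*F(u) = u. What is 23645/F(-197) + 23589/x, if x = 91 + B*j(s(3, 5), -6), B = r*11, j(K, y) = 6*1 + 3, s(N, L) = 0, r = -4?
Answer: -69552558/60085 ≈ -1157.6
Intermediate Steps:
j(K, y) = 9 (j(K, y) = 6 + 3 = 9)
B = -44 (B = -4*11 = -44)
F(u) = u/9
x = -305 (x = 91 - 44*9 = 91 - 396 = -305)
23645/F(-197) + 23589/x = 23645/(((⅑)*(-197))) + 23589/(-305) = 23645/(-197/9) + 23589*(-1/305) = 23645*(-9/197) - 23589/305 = -212805/197 - 23589/305 = -69552558/60085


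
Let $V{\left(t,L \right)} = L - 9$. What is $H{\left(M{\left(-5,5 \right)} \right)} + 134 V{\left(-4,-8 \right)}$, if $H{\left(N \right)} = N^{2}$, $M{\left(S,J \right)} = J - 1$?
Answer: $-2262$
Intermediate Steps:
$V{\left(t,L \right)} = -9 + L$
$M{\left(S,J \right)} = -1 + J$
$H{\left(M{\left(-5,5 \right)} \right)} + 134 V{\left(-4,-8 \right)} = \left(-1 + 5\right)^{2} + 134 \left(-9 - 8\right) = 4^{2} + 134 \left(-17\right) = 16 - 2278 = -2262$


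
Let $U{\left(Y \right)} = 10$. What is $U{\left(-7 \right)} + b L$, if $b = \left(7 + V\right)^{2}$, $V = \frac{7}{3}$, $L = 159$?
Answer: $\frac{41582}{3} \approx 13861.0$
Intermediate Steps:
$V = \frac{7}{3}$ ($V = 7 \cdot \frac{1}{3} = \frac{7}{3} \approx 2.3333$)
$b = \frac{784}{9}$ ($b = \left(7 + \frac{7}{3}\right)^{2} = \left(\frac{28}{3}\right)^{2} = \frac{784}{9} \approx 87.111$)
$U{\left(-7 \right)} + b L = 10 + \frac{784}{9} \cdot 159 = 10 + \frac{41552}{3} = \frac{41582}{3}$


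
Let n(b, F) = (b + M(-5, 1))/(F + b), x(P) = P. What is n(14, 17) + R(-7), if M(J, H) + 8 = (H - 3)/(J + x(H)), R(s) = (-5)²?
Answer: 1563/62 ≈ 25.210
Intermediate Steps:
R(s) = 25
M(J, H) = -8 + (-3 + H)/(H + J) (M(J, H) = -8 + (H - 3)/(J + H) = -8 + (-3 + H)/(H + J))
n(b, F) = (-15/2 + b)/(F + b) (n(b, F) = (b + (-3 - 8*(-5) - 7*1)/(1 - 5))/(F + b) = (b + (-3 + 40 - 7)/(-4))/(F + b) = (b - ¼*30)/(F + b) = (b - 15/2)/(F + b) = (-15/2 + b)/(F + b))
n(14, 17) + R(-7) = (-15/2 + 14)/(17 + 14) + 25 = (13/2)/31 + 25 = (1/31)*(13/2) + 25 = 13/62 + 25 = 1563/62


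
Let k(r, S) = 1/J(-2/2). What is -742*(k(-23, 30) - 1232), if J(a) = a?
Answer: 914886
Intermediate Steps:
k(r, S) = -1 (k(r, S) = 1/(-2/2) = 1/(-2*½) = 1/(-1) = -1)
-742*(k(-23, 30) - 1232) = -742*(-1 - 1232) = -742*(-1233) = 914886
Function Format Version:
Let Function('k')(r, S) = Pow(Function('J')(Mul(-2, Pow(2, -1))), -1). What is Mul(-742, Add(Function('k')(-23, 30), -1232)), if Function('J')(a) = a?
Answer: 914886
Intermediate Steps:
Function('k')(r, S) = -1 (Function('k')(r, S) = Pow(Mul(-2, Pow(2, -1)), -1) = Pow(Mul(-2, Rational(1, 2)), -1) = Pow(-1, -1) = -1)
Mul(-742, Add(Function('k')(-23, 30), -1232)) = Mul(-742, Add(-1, -1232)) = Mul(-742, -1233) = 914886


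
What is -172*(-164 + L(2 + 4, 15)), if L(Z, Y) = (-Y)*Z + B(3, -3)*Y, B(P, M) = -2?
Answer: 48848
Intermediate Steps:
L(Z, Y) = -2*Y - Y*Z (L(Z, Y) = (-Y)*Z - 2*Y = -Y*Z - 2*Y = -2*Y - Y*Z)
-172*(-164 + L(2 + 4, 15)) = -172*(-164 - 1*15*(2 + (2 + 4))) = -172*(-164 - 1*15*(2 + 6)) = -172*(-164 - 1*15*8) = -172*(-164 - 120) = -172*(-284) = 48848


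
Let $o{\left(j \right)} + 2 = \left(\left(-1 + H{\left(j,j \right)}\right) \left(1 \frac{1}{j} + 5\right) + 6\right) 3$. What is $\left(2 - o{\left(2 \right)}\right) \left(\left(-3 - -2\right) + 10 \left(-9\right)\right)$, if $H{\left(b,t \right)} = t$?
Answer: $\frac{5551}{2} \approx 2775.5$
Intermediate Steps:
$o{\left(j \right)} = 16 + 3 \left(-1 + j\right) \left(5 + \frac{1}{j}\right)$ ($o{\left(j \right)} = -2 + \left(\left(-1 + j\right) \left(1 \frac{1}{j} + 5\right) + 6\right) 3 = -2 + \left(\left(-1 + j\right) \left(\frac{1}{j} + 5\right) + 6\right) 3 = -2 + \left(\left(-1 + j\right) \left(5 + \frac{1}{j}\right) + 6\right) 3 = -2 + \left(6 + \left(-1 + j\right) \left(5 + \frac{1}{j}\right)\right) 3 = -2 + \left(18 + 3 \left(-1 + j\right) \left(5 + \frac{1}{j}\right)\right) = 16 + 3 \left(-1 + j\right) \left(5 + \frac{1}{j}\right)$)
$\left(2 - o{\left(2 \right)}\right) \left(\left(-3 - -2\right) + 10 \left(-9\right)\right) = \left(2 - \left(4 - \frac{3}{2} + 15 \cdot 2\right)\right) \left(\left(-3 - -2\right) + 10 \left(-9\right)\right) = \left(2 - \left(4 - \frac{3}{2} + 30\right)\right) \left(\left(-3 + 2\right) - 90\right) = \left(2 - \left(4 - \frac{3}{2} + 30\right)\right) \left(-1 - 90\right) = \left(2 - \frac{65}{2}\right) \left(-91\right) = \left(- \frac{61}{2}\right) \left(-91\right) = \frac{5551}{2}$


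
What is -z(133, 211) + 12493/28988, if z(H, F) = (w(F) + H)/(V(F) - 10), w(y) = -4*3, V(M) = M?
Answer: -996455/5826588 ≈ -0.17102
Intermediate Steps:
w(y) = -12
z(H, F) = (-12 + H)/(-10 + F) (z(H, F) = (-12 + H)/(F - 10) = (-12 + H)/(-10 + F))
-z(133, 211) + 12493/28988 = -(-12 + 133)/(-10 + 211) + 12493/28988 = -121/201 + 12493*(1/28988) = -121/201 + 12493/28988 = -996455/5826588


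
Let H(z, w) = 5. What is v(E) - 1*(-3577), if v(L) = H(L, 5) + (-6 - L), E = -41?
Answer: 3617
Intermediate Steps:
v(L) = -1 - L (v(L) = 5 + (-6 - L) = -1 - L)
v(E) - 1*(-3577) = (-1 - 1*(-41)) - 1*(-3577) = (-1 + 41) + 3577 = 40 + 3577 = 3617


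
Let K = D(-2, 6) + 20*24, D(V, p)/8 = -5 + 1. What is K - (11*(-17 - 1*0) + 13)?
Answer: 622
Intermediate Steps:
D(V, p) = -32 (D(V, p) = 8*(-5 + 1) = 8*(-4) = -32)
K = 448 (K = -32 + 20*24 = -32 + 480 = 448)
K - (11*(-17 - 1*0) + 13) = 448 - (11*(-17 - 1*0) + 13) = 448 - (11*(-17 + 0) + 13) = 448 - (11*(-17) + 13) = 448 - (-187 + 13) = 448 - 1*(-174) = 448 + 174 = 622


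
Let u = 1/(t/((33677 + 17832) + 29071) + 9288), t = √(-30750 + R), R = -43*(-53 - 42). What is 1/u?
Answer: 9288 + I*√26665/80580 ≈ 9288.0 + 0.0020265*I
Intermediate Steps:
R = 4085 (R = -43*(-95) = 4085)
t = I*√26665 (t = √(-30750 + 4085) = √(-26665) = I*√26665 ≈ 163.29*I)
u = 1/(9288 + I*√26665/80580) (u = 1/((I*√26665)/((33677 + 17832) + 29071) + 9288) = 1/((I*√26665)/(51509 + 29071) + 9288) = 1/((I*√26665)/80580 + 9288) = 1/((I*√26665)*(1/80580) + 9288) = 1/(I*√26665/80580 + 9288) = 1/(9288 + I*√26665/80580) ≈ 0.00010767 - 0.e-11*I)
1/u = 1/(12061650176640/112028606840637653 - 16116*I*√26665/112028606840637653)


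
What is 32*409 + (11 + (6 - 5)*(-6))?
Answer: 13093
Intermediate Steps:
32*409 + (11 + (6 - 5)*(-6)) = 13088 + (11 + 1*(-6)) = 13088 + (11 - 6) = 13088 + 5 = 13093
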